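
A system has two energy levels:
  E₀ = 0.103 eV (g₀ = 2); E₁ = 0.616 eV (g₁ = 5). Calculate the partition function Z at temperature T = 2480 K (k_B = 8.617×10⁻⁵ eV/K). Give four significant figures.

k_BT = 8.617×10⁻⁵ × 2480 K = 0.213702 eV.
Eᵢ/kT = 0.481980, 2.88252.
Z = Σ gᵢe^(−Eᵢ/kT) = 2·e^(−0.481980) + 5·e^(−2.88252) = 1.23512 + 0.279967 = 1.51509.

Z = 1.515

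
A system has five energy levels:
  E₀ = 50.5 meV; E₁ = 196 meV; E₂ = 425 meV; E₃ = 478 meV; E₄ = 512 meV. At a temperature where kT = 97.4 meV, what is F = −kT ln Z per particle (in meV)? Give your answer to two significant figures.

27 meV

Eᵢ/kT = 0.5185, 2.012, 4.363, 4.908, 5.257.
Z = Σ e^(−Eᵢ/kT) = e^(−0.5185) + e^(−2.012) + e^(−4.363) + e^(−4.908) + e^(−5.257) = 0.5954 + 0.1337 + 0.01274 + 0.007387 + 0.005211 = 0.7544.
F = −kT ln Z = −97.4 × ln(0.7544) = −97.4 × -0.2818 = 27 meV.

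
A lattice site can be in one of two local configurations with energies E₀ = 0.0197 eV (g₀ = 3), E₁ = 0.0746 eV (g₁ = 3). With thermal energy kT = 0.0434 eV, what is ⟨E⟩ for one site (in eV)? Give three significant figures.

Eᵢ/kT = 0.45392, 1.7189.
Z = Σ gᵢe^(−Eᵢ/kT) = 3·e^(−0.45392) + 3·e^(−1.7189) = 1.9054 + 0.53779 = 2.4432.
⟨E⟩ = Σ Eᵢ gᵢe^(−Eᵢ/kT) / Z = (0.0197·1.9054 + 0.0746·0.53779) / 2.4432 = 0.0318 eV.

0.0318 eV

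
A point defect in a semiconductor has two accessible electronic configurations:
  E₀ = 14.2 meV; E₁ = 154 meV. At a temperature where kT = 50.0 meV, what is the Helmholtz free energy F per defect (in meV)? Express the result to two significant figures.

Eᵢ/kT = 0.2840, 3.080.
Z = Σ e^(−Eᵢ/kT) = e^(−0.2840) + e^(−3.080) = 0.7528 + 0.04596 = 0.7988.
F = −kT ln Z = −50.0 × ln(0.7988) = −50.0 × -0.2246 = 11 meV.

11 meV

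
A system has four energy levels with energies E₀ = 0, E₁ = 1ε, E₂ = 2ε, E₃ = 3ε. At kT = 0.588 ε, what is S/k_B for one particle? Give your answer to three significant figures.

0.573

Eᵢ/kT = 0, 1.7007, 3.4014, 5.1020.
Z = Σ e^(−Eᵢ/kT) = e^(−0) + e^(−1.7007) + e^(−3.4014) + e^(−5.1020) = 1.0000 + 0.18256 + 0.033327 + 0.0060846 = 1.2220.
⟨E⟩ = Σ EᵢPᵢ = 0.21888 ε.
S/k_B = ln Z + ⟨E⟩/kT = ln(1.2220) + 0.21888/0.588 = 0.20049 + 0.37224 = 0.573.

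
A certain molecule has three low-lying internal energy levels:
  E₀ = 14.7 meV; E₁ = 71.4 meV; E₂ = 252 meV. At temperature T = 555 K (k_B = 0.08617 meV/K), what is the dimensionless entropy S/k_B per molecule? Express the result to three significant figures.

k_BT = 0.08617 × 555 K = 47.824 meV.
Eᵢ/kT = 0.30738, 1.4930, 5.2693.
Z = Σ e^(−Eᵢ/kT) = e^(−0.30738) + e^(−1.4930) + e^(−5.2693) = 0.73537 + 0.22470 + 0.0051472 = 0.96522.
⟨E⟩ = Σ EᵢPᵢ = 29.165 meV.
S/k_B = ln Z + ⟨E⟩/kT = ln(0.96522) + 29.165/47.824 = -0.035399 + 0.60984 = 0.574.

0.574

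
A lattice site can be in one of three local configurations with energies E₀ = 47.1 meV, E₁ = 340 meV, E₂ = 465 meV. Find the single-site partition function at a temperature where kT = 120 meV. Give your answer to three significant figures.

Eᵢ/kT = 0.39250, 2.8333, 3.8750.
Z = Σ e^(−Eᵢ/kT) = e^(−0.39250) + e^(−2.8333) + e^(−3.8750) = 0.67537 + 0.058818 + 0.020754 = 0.75494.

Z = 0.755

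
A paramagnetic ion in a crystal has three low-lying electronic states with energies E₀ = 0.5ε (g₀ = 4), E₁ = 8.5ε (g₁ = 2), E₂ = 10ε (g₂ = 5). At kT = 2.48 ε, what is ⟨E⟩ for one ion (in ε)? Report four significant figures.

0.8978 ε

Eᵢ/kT = 0.201613, 3.42742, 4.03226.
Z = Σ gᵢe^(−Eᵢ/kT) = 4·e^(−0.201613) + 2·e^(−3.42742) + 5·e^(−4.03226) = 3.26964 + 0.0649412 + 0.0886710 = 3.42325.
⟨E⟩ = Σ Eᵢ gᵢe^(−Eᵢ/kT) / Z = (0.5·3.26964 + 8.5·0.0649412 + 10·0.0886710) / 3.42325 = 0.8978 ε.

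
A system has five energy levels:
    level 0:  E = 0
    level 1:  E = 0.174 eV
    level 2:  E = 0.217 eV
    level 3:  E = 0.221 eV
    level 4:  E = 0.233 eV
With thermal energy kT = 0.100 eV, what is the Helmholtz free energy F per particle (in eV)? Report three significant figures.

Eᵢ/kT = 0, 1.7400, 2.1700, 2.2100, 2.3300.
Z = Σ e^(−Eᵢ/kT) = e^(−0) + e^(−1.7400) + e^(−2.1700) + e^(−2.2100) + e^(−2.3300) = 1.0000 + 0.17552 + 0.11418 + 0.10970 + 0.097296 = 1.4967.
F = −kT ln Z = −0.100 × ln(1.4967) = −0.100 × 0.40326 = -0.0403 eV.

-0.0403 eV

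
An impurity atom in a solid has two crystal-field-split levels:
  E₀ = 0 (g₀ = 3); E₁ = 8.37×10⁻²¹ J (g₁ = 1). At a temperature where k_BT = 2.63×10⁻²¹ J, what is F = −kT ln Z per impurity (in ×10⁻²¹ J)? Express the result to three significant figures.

Eᵢ/kT = 0, 3.1825.
Z = Σ gᵢe^(−Eᵢ/kT) = 3·e^(−0) + 1·e^(−3.1825) = 3.0000 + 0.041482 = 3.0415.
F = −kT ln Z = −2.63 × ln(3.0415) = −2.63 × 1.1124 = -2.93 ×10⁻²¹ J.

-2.93 ×10⁻²¹ J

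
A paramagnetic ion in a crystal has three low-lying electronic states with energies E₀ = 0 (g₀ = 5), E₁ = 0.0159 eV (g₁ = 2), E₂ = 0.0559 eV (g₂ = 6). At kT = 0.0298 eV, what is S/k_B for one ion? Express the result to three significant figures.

Eᵢ/kT = 0, 0.53356, 1.8758.
Z = Σ gᵢe^(−Eᵢ/kT) = 5·e^(−0) + 2·e^(−0.53356) + 6·e^(−1.8758) = 5.0000 + 1.1730 + 0.91939 = 7.0924.
⟨E⟩ = Σ EᵢPᵢ = 0.0098760 eV.
S/k_B = ln Z + ⟨E⟩/kT = ln(7.0924) + 0.0098760/0.0298 = 1.9590 + 0.33141 = 2.29.

2.29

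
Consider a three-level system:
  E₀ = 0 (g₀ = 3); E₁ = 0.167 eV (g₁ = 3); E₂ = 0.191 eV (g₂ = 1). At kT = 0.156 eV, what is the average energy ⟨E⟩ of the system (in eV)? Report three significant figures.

Eᵢ/kT = 0, 1.0705, 1.2244.
Z = Σ gᵢe^(−Eᵢ/kT) = 3·e^(−0) + 3·e^(−1.0705) + 1·e^(−1.2244) = 3.0000 + 1.0285 + 0.29393 = 4.3224.
⟨E⟩ = Σ Eᵢ gᵢe^(−Eᵢ/kT) / Z = (0·3.0000 + 0.167·1.0285 + 0.191·0.29393) / 4.3224 = 0.0527 eV.

0.0527 eV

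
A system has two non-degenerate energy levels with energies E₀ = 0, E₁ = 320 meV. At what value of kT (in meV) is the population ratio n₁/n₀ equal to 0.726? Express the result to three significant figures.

999 meV

n₁/n₀ = exp[−(E₁−E₀)/kT] = 0.726.
⇒ (E₁−E₀)/kT = ln(1/0.726) = ln(1.3774) = 0.32020.
kT = 320 meV / 0.32020 = 999 meV.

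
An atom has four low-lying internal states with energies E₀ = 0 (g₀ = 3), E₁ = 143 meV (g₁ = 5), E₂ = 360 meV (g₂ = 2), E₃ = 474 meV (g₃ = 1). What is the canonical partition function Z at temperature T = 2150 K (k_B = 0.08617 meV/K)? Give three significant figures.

Z = 5.67

k_BT = 0.08617 × 2150 K = 185.27 meV.
Eᵢ/kT = 0, 0.77185, 1.9431, 2.5584.
Z = Σ gᵢe^(−Eᵢ/kT) = 3·e^(−0) + 5·e^(−0.77185) + 2·e^(−1.9431) + 1·e^(−2.5584) = 3.0000 + 2.3108 + 0.28652 + 0.077429 = 5.6747.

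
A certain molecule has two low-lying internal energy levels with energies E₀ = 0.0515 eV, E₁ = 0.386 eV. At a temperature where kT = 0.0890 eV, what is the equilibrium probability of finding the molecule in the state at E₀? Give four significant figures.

Eᵢ/kT = 0.578652, 4.33708.
Z = Σ e^(−Eᵢ/kT) = e^(−0.578652) + e^(−4.33708) = 0.560654 + 0.0130747 = 0.573729.
P₀ = e^(−E₀/kT) / Z = 0.560654/0.573729 = 0.9772.

0.9772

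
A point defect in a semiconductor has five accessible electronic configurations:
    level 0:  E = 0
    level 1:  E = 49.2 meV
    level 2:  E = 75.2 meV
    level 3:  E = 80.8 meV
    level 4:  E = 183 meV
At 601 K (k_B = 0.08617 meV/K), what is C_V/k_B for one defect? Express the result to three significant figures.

0.549

k_BT = 0.08617 × 601 K = 51.788 meV.
Eᵢ/kT = 0, 0.95003, 1.4521, 1.5602, 3.5336.
Z = Σ e^(−Eᵢ/kT) = e^(−0) + e^(−0.95003) + e^(−1.4521) + e^(−1.5602) + e^(−3.5336) = 1.0000 + 0.38673 + 0.23408 + 0.21009 + 0.029200 = 1.8601.
⟨E⟩ = 31.691 meV, ⟨E²⟩ = 2478.0 meV².
C_V/k_B = (⟨E²⟩ − ⟨E⟩²)/(kT)² = (2478.0 − 1004.3)/2682.0 = 0.549.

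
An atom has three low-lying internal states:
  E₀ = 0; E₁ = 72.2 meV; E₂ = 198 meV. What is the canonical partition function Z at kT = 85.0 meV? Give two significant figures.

Z = 1.5

Eᵢ/kT = 0, 0.8494, 2.329.
Z = Σ e^(−Eᵢ/kT) = e^(−0) + e^(−0.8494) + e^(−2.329) = 1.000 + 0.4277 + 0.09739 = 1.525.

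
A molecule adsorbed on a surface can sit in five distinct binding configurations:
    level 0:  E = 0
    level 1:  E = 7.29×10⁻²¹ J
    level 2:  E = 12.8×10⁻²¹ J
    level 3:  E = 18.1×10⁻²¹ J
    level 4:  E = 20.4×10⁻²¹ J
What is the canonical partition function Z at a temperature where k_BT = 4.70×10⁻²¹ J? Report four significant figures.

Z = 1.312

Eᵢ/kT = 0, 1.55106, 2.72340, 3.85106, 4.34043.
Z = Σ e^(−Eᵢ/kT) = e^(−0) + e^(−1.55106) + e^(−2.72340) + e^(−3.85106) + e^(−4.34043) = 1.00000 + 0.212023 + 0.0656512 + 0.0212572 + 0.0130309 = 1.31196.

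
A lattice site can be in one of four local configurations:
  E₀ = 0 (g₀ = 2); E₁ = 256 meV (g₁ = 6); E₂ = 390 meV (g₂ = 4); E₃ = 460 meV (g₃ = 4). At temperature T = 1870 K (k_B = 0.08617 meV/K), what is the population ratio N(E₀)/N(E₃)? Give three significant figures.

k_BT = 0.08617 × 1870 K = 161.14 meV.
n₀/n₃ = (g₀/g₃) exp[−(E₀−E₃)/kT] = (2/4) × exp(−(-460 meV)/(161.14 meV)) = (2/4) × exp(2.8547) = 8.68.

8.68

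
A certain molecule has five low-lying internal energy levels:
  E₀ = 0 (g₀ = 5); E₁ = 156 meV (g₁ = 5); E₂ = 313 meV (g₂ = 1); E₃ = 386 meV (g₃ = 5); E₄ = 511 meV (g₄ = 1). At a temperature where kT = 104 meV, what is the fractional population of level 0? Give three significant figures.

Eᵢ/kT = 0, 1.5000, 3.0096, 3.7115, 4.9135.
Z = Σ gᵢe^(−Eᵢ/kT) = 5·e^(−0) + 5·e^(−1.5000) + 1·e^(−3.0096) + 5·e^(−3.7115) + 1·e^(−4.9135) = 5.0000 + 1.1157 + 0.049311 + 0.12220 + 0.0073467 = 6.2946.
P₀ = g₀ e^(−E₀/kT) / Z = 5.0000/6.2946 = 0.794.

0.794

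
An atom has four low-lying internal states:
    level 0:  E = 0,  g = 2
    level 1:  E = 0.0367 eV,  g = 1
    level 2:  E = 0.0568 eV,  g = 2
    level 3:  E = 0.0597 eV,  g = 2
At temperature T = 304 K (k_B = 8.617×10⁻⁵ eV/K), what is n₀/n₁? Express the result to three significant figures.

k_BT = 8.617×10⁻⁵ × 304 K = 0.026196 eV.
n₀/n₁ = (g₀/g₁) exp[−(E₀−E₁)/kT] = (2/1) × exp(−(-0.0367 eV)/(0.026196 eV)) = (2/1) × exp(1.4010) = 8.12.

8.12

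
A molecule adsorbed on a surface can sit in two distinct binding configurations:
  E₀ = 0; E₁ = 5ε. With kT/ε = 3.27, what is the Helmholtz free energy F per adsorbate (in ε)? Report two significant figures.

-0.64 ε

Eᵢ/kT = 0, 1.529.
Z = Σ e^(−Eᵢ/kT) = e^(−0) + e^(−1.529) = 1.000 + 0.2168 = 1.217.
F = −kT ln Z = −3.27 × ln(1.217) = −3.27 × 0.1964 = -0.64 ε.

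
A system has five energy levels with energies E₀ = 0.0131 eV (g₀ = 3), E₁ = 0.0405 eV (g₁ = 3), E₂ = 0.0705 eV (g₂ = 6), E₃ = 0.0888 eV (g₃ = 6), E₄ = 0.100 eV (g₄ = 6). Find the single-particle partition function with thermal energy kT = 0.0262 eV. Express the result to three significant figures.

Eᵢ/kT = 0.50000, 1.5458, 2.6908, 3.3893, 3.8168.
Z = Σ gᵢe^(−Eᵢ/kT) = 3·e^(−0.50000) + 3·e^(−1.5458) + 6·e^(−2.6908) + 6·e^(−3.3893) + 6·e^(−3.8168) = 1.8196 + 0.63942 + 0.40696 + 0.20239 + 0.13199 = 3.2004.

Z = 3.20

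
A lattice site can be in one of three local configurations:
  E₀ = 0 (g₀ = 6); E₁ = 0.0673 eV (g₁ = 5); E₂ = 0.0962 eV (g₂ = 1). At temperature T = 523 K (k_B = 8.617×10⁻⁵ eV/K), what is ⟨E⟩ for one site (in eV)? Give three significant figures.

0.0120 eV

k_BT = 8.617×10⁻⁵ × 523 K = 0.045067 eV.
Eᵢ/kT = 0, 1.4933, 2.1346.
Z = Σ gᵢe^(−Eᵢ/kT) = 6·e^(−0) + 5·e^(−1.4933) + 1·e^(−2.1346) = 6.0000 + 1.1232 + 0.11829 = 7.2415.
⟨E⟩ = Σ Eᵢ gᵢe^(−Eᵢ/kT) / Z = (0·6.0000 + 0.0673·1.1232 + 0.0962·0.11829) / 7.2415 = 0.0120 eV.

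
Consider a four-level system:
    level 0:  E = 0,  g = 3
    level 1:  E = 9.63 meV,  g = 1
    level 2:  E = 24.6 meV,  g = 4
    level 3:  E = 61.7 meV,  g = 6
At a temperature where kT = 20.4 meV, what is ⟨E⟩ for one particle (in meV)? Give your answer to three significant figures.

10.5 meV

Eᵢ/kT = 0, 0.47206, 1.2059, 3.0245.
Z = Σ gᵢe^(−Eᵢ/kT) = 3·e^(−0) + 1·e^(−0.47206) + 4·e^(−1.2059) + 6·e^(−3.0245) = 3.0000 + 0.62372 + 1.1977 + 0.29149 = 5.1129.
⟨E⟩ = Σ Eᵢ gᵢe^(−Eᵢ/kT) / Z = (0·3.0000 + 9.63·0.62372 + 24.6·1.1977 + 61.7·0.29149) / 5.1129 = 10.5 meV.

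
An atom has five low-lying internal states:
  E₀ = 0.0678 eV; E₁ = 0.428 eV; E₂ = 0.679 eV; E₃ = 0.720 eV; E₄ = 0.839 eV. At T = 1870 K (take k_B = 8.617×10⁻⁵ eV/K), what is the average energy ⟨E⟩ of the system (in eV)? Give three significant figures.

0.128 eV

k_BT = 8.617×10⁻⁵ × 1870 K = 0.16114 eV.
Eᵢ/kT = 0.42075, 2.6561, 4.2137, 4.4682, 5.2067.
Z = Σ e^(−Eᵢ/kT) = e^(−0.42075) + e^(−2.6561) + e^(−4.2137) + e^(−4.4682) + e^(−5.2067) = 0.65655 + 0.070222 + 0.014792 + 0.011468 + 0.0054797 = 0.75851.
⟨E⟩ = Σ Eᵢ e^(−Eᵢ/kT) / Z = (0.0678·0.65655 + 0.428·0.070222 + 0.679·0.014792 + 0.720·0.011468 + 0.839·0.0054797) / 0.75851 = 0.128 eV.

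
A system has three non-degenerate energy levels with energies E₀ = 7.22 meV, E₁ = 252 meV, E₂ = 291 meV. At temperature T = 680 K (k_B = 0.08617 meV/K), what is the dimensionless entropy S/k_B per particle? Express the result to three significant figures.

k_BT = 0.08617 × 680 K = 58.596 meV.
Eᵢ/kT = 0.12322, 4.3006, 4.9662.
Z = Σ e^(−Eᵢ/kT) = e^(−0.12322) + e^(−4.3006) + e^(−4.9662) = 0.88407 + 0.013560 + 0.0069696 = 0.90460.
⟨E⟩ = Σ EᵢPᵢ = 13.076 meV.
S/k_B = ln Z + ⟨E⟩/kT = ln(0.90460) + 13.076/58.596 = -0.10026 + 0.22316 = 0.123.

0.123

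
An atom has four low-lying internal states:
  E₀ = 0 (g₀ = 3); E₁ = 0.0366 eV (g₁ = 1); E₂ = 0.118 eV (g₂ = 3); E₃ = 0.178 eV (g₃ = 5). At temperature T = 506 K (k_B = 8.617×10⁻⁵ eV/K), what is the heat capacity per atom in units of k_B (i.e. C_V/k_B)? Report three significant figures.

k_BT = 8.617×10⁻⁵ × 506 K = 0.043602 eV.
Eᵢ/kT = 0, 0.83941, 2.7063, 4.0824.
Z = Σ gᵢe^(−Eᵢ/kT) = 3·e^(−0) + 1·e^(−0.83941) + 3·e^(−2.7063) + 5·e^(−4.0824) = 3.0000 + 0.43197 + 0.20035 + 0.084335 = 3.7167.
⟨E⟩ = 0.014654 eV, ⟨E²⟩ = 0.0016252 eV².
C_V/k_B = (⟨E²⟩ − ⟨E⟩²)/(kT)² = (0.0016252 − 0.00021474)/0.0019011 = 0.742.

0.742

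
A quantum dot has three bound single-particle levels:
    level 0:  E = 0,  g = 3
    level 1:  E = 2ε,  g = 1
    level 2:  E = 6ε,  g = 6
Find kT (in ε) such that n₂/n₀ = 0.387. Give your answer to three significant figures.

n₂/n₀ = (g₂/g₀) exp[−(E₂−E₀)/kT] = 0.387.
⇒ (E₂−E₀)/kT = ln((6/3)/0.387) = ln(5.1680) = 1.6425.
kT = 6ε / 1.6425 = 3.65 ε.

3.65 ε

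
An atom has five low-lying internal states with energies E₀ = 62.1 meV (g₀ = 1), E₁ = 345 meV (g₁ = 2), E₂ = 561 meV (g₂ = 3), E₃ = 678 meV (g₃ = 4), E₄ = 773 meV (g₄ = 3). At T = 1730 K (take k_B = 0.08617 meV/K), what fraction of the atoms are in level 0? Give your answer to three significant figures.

k_BT = 0.08617 × 1730 K = 149.07 meV.
Eᵢ/kT = 0.41658, 2.3143, 3.7633, 4.5482, 5.1855.
Z = Σ gᵢe^(−Eᵢ/kT) = 1·e^(−0.41658) + 2·e^(−2.3143) + 3·e^(−3.7633) + 4·e^(−4.5482) + 3·e^(−5.1855) = 0.65930 + 0.19767 + 0.069621 + 0.042345 + 0.016791 = 0.98573.
P₀ = g₀ e^(−E₀/kT) / Z = 0.65930/0.98573 = 0.669.

0.669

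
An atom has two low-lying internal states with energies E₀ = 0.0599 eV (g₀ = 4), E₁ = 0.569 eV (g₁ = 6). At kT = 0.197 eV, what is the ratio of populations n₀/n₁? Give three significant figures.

8.84

n₀/n₁ = (g₀/g₁) exp[−(E₀−E₁)/kT] = (4/6) × exp(−(-0.5091 eV)/(0.197 eV)) = (4/6) × exp(2.5843) = 8.84.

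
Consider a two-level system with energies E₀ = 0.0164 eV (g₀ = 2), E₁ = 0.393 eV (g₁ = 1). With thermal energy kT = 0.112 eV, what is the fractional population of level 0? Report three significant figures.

Eᵢ/kT = 0.14643, 3.5089.
Z = Σ gᵢe^(−Eᵢ/kT) = 2·e^(−0.14643) + 1·e^(−3.5089) = 1.7276 + 0.029930 = 1.7575.
P₀ = g₀ e^(−E₀/kT) / Z = 1.7276/1.7575 = 0.983.

0.983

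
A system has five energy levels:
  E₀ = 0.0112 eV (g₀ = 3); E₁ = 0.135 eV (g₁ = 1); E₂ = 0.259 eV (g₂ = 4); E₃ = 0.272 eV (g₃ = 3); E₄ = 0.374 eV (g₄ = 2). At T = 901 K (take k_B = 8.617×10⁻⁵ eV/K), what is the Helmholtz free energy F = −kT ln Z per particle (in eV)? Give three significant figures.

-0.0859 eV

k_BT = 8.617×10⁻⁵ × 901 K = 0.077639 eV.
Eᵢ/kT = 0.14426, 1.7388, 3.3360, 3.5034, 4.8172.
Z = Σ gᵢe^(−Eᵢ/kT) = 3·e^(−0.14426) + 1·e^(−1.7388) + 4·e^(−3.3360) + 3·e^(−3.5034) + 2·e^(−4.8172) = 2.5970 + 0.17573 + 0.14232 + 0.090285 + 0.016179 = 3.0215.
F = −kT ln Z = −0.077639 × ln(3.0215) = −0.077639 × 1.1058 = -0.0859 eV.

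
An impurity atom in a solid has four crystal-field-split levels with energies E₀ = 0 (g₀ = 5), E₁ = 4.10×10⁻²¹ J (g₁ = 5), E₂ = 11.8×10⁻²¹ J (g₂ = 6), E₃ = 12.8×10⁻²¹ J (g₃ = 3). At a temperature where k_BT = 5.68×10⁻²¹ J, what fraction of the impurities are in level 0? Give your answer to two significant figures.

0.59

Eᵢ/kT = 0, 0.7218, 2.077, 2.254.
Z = Σ gᵢe^(−Eᵢ/kT) = 5·e^(−0) + 5·e^(−0.7218) + 6·e^(−2.077) + 3·e^(−2.254) = 5.000 + 2.429 + 0.7518 + 0.3149 = 8.496.
P₀ = g₀ e^(−E₀/kT) / Z = 5.000/8.496 = 0.59.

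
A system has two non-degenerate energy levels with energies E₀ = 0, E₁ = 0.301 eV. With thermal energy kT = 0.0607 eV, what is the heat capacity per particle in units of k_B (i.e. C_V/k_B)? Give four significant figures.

0.1703

Eᵢ/kT = 0, 4.95881.
Z = Σ e^(−Eᵢ/kT) = e^(−0) + e^(−4.95881) = 1.00000 + 0.00702128 = 1.00702.
⟨E⟩ = 0.00209867 eV, ⟨E²⟩ = 0.000631700 eV².
C_V/k_B = (⟨E²⟩ − ⟨E⟩²)/(kT)² = (0.000631700 − 0.00000440442)/0.00368449 = 0.1703.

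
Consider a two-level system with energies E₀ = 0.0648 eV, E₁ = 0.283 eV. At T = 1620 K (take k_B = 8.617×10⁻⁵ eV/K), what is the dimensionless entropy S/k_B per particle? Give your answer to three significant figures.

0.461

k_BT = 8.617×10⁻⁵ × 1620 K = 0.13960 eV.
Eᵢ/kT = 0.46418, 2.0272.
Z = Σ e^(−Eᵢ/kT) = e^(−0.46418) + e^(−2.0272) = 0.62865 + 0.13170 = 0.76035.
⟨E⟩ = Σ EᵢPᵢ = 0.10259 eV.
S/k_B = ln Z + ⟨E⟩/kT = ln(0.76035) + 0.10259/0.13960 = -0.27398 + 0.73489 = 0.461.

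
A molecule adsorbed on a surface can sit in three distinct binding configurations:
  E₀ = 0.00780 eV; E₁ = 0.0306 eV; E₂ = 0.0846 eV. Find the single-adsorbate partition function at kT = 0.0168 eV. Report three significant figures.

Z = 0.797

Eᵢ/kT = 0.46429, 1.8214, 5.0357.
Z = Σ e^(−Eᵢ/kT) = e^(−0.46429) + e^(−1.8214) + e^(−5.0357) = 0.62858 + 0.16180 + 0.0065016 = 0.79688.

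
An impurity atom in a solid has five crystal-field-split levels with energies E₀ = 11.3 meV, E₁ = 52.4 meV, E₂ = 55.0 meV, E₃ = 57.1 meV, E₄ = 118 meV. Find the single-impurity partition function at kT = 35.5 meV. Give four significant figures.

Eᵢ/kT = 0.318310, 1.47606, 1.54930, 1.60845, 3.32394.
Z = Σ e^(−Eᵢ/kT) = e^(−0.318310) + e^(−1.47606) + e^(−1.54930) + e^(−1.60845) + e^(−3.32394) = 0.727377 + 0.228536 + 0.212397 + 0.200198 + 0.0360107 = 1.40452.

Z = 1.405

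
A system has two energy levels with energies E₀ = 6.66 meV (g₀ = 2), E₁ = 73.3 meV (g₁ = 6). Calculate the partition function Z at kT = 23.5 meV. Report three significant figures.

Eᵢ/kT = 0.28340, 3.1191.
Z = Σ gᵢe^(−Eᵢ/kT) = 2·e^(−0.28340) + 6·e^(−3.1191) = 1.5064 + 0.26518 = 1.7716.

Z = 1.77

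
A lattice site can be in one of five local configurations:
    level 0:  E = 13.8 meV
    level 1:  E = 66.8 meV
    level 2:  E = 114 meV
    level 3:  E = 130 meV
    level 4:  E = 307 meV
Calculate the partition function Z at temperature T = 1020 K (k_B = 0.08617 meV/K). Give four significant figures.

k_BT = 0.08617 × 1020 K = 87.8934 meV.
Eᵢ/kT = 0.157008, 0.760012, 1.29703, 1.47906, 3.49287.
Z = Σ e^(−Eᵢ/kT) = e^(−0.157008) + e^(−0.760012) + e^(−1.29703) + e^(−1.47906) + e^(−3.49287) = 0.854697 + 0.467661 + 0.273342 + 0.227852 + 0.0304135 = 1.85397.

Z = 1.854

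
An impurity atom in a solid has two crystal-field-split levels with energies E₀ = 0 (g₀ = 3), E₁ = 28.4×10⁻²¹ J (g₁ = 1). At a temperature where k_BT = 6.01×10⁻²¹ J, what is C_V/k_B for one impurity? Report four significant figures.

0.06561

Eᵢ/kT = 0, 4.72546.
Z = Σ gᵢe^(−Eᵢ/kT) = 3·e^(−0) + 1·e^(−4.72546) = 3.00000 + 0.00886663 = 3.00887.
⟨E⟩ = 0.0836900, ⟨E²⟩ = 2.37680.
C_V/k_B = (⟨E²⟩ − ⟨E⟩²)/(kT)² = (2.37680 − 0.00700402)/36.1201 = 0.06561.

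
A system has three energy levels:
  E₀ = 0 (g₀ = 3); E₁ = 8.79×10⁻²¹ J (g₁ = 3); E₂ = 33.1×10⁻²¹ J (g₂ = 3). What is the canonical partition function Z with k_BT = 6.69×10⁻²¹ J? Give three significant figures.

Z = 3.83

Eᵢ/kT = 0, 1.3139, 4.9477.
Z = Σ gᵢe^(−Eᵢ/kT) = 3·e^(−0) + 3·e^(−1.3139) + 3·e^(−4.9477) = 3.0000 + 0.80631 + 0.021299 = 3.8276.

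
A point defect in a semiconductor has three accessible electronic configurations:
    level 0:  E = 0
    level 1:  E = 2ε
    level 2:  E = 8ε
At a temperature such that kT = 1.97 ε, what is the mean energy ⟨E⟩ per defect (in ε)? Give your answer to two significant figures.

Eᵢ/kT = 0, 1.015, 4.061.
Z = Σ e^(−Eᵢ/kT) = e^(−0) + e^(−1.015) + e^(−4.061) = 1.000 + 0.3624 + 0.01723 = 1.380.
⟨E⟩ = Σ Eᵢ e^(−Eᵢ/kT) / Z = (0·1.000 + 2·0.3624 + 8·0.01723) / 1.380 = 0.63 ε.

0.63 ε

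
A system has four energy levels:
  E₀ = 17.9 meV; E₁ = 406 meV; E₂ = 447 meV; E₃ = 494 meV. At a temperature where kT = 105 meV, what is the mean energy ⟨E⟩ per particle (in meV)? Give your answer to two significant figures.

39 meV

Eᵢ/kT = 0.1705, 3.867, 4.257, 4.705.
Z = Σ e^(−Eᵢ/kT) = e^(−0.1705) + e^(−3.867) + e^(−4.257) + e^(−4.705) = 0.8432 + 0.02092 + 0.01416 + 0.009050 = 0.8873.
⟨E⟩ = Σ Eᵢ e^(−Eᵢ/kT) / Z = (17.9·0.8432 + 406·0.02092 + 447·0.01416 + 494·0.009050) / 0.8873 = 39 meV.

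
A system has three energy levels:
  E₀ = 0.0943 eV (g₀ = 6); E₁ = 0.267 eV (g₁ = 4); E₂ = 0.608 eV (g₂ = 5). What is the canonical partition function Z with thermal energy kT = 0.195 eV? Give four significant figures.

Eᵢ/kT = 0.483590, 1.36923, 3.11795.
Z = Σ gᵢe^(−Eᵢ/kT) = 6·e^(−0.483590) + 4·e^(−1.36923) + 5·e^(−3.11795) = 3.69940 + 1.01721 + 0.221239 = 4.93785.

Z = 4.938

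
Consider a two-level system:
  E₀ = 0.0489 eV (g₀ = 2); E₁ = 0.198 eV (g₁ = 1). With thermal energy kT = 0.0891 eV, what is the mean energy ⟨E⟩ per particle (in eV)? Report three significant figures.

Eᵢ/kT = 0.54882, 2.2222.
Z = Σ gᵢe^(−Eᵢ/kT) = 2·e^(−0.54882) + 1·e^(−2.2222) = 1.1553 + 0.10837 = 1.2637.
⟨E⟩ = Σ Eᵢ gᵢe^(−Eᵢ/kT) / Z = (0.0489·1.1553 + 0.198·0.10837) / 1.2637 = 0.0617 eV.

0.0617 eV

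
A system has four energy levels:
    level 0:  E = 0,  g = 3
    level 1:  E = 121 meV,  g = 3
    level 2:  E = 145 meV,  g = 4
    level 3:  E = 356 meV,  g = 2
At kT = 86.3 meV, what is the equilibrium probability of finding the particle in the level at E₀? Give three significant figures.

0.664

Eᵢ/kT = 0, 1.4021, 1.6802, 4.1251.
Z = Σ gᵢe^(−Eᵢ/kT) = 3·e^(−0) + 3·e^(−1.4021) + 4·e^(−1.6802) + 2·e^(−4.1251) = 3.0000 + 0.73824 + 0.74535 + 0.032324 = 4.5159.
P₀ = g₀ e^(−E₀/kT) / Z = 3.0000/4.5159 = 0.664.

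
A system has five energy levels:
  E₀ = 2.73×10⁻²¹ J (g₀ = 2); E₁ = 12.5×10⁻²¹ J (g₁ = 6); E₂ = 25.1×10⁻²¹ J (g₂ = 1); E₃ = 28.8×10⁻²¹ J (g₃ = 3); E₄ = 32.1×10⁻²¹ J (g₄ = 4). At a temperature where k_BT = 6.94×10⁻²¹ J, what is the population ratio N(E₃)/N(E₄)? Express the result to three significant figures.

1.21

n₃/n₄ = (g₃/g₄) exp[−(E₃−E₄)/kT] = (3/4) × exp(−(-3.3 ×10⁻²¹ J)/(6.94 ×10⁻²¹ J)) = (3/4) × exp(0.47550) = 1.21.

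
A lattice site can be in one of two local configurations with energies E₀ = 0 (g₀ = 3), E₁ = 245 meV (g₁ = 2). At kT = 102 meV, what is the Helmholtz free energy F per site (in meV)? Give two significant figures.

Eᵢ/kT = 0, 2.402.
Z = Σ gᵢe^(−Eᵢ/kT) = 3·e^(−0) + 2·e^(−2.402) = 3.000 + 0.1811 = 3.181.
F = −kT ln Z = −102 × ln(3.181) = −102 × 1.157 = -120 meV.

-120 meV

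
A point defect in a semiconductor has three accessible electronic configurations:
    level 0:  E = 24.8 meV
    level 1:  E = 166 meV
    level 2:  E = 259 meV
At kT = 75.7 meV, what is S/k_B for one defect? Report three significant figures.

0.540

Eᵢ/kT = 0.32761, 2.1929, 3.4214.
Z = Σ e^(−Eᵢ/kT) = e^(−0.32761) + e^(−2.1929) + e^(−3.4214) = 0.72064 + 0.11159 + 0.032667 = 0.86490.
⟨E⟩ = Σ EᵢPᵢ = 51.863 meV.
S/k_B = ln Z + ⟨E⟩/kT = ln(0.86490) + 51.863/75.7 = -0.14514 + 0.68511 = 0.540.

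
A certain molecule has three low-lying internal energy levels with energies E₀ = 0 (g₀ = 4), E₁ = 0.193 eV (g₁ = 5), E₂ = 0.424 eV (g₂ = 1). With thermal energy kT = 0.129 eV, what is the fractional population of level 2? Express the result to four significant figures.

Eᵢ/kT = 0, 1.49612, 3.28682.
Z = Σ gᵢe^(−Eᵢ/kT) = 4·e^(−0) + 5·e^(−1.49612) + 1·e^(−3.28682) = 4.00000 + 1.11999 + 0.0373725 = 5.15736.
P₂ = g₂ e^(−E₂/kT) / Z = 0.0373725/5.15736 = 0.007246.

0.007246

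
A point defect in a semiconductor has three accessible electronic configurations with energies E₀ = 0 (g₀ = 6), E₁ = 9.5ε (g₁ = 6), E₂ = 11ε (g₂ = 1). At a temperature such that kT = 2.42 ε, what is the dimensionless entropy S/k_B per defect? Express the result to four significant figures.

1.897

Eᵢ/kT = 0, 3.92562, 4.54545.
Z = Σ gᵢe^(−Eᵢ/kT) = 6·e^(−0) + 6·e^(−3.92562) + 1·e^(−4.54545) = 6.00000 + 0.118379 + 0.0106154 = 6.12899.
⟨E⟩ = Σ EᵢPᵢ = 0.202541 ε.
S/k_B = ln Z + ⟨E⟩/kT = ln(6.12899) + 0.202541/2.42 = 1.81303 + 0.0836946 = 1.897.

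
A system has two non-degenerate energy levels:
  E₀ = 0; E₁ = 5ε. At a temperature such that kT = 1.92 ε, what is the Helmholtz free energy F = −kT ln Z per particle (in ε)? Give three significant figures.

Eᵢ/kT = 0, 2.6042.
Z = Σ e^(−Eᵢ/kT) = e^(−0) + e^(−2.6042) = 1.0000 + 0.073962 = 1.0740.
F = −kT ln Z = −1.92 × ln(1.0740) = −1.92 × 0.071390 = -0.137 ε.

-0.137 ε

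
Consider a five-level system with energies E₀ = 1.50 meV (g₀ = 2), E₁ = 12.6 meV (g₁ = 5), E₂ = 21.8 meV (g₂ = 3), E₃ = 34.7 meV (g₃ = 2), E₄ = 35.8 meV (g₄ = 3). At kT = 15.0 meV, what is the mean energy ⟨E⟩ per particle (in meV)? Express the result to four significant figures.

Eᵢ/kT = 0.100000, 0.840000, 1.45333, 2.31333, 2.38667.
Z = Σ gᵢe^(−Eᵢ/kT) = 2·e^(−0.100000) + 5·e^(−0.840000) + 3·e^(−1.45333) + 2·e^(−2.31333) + 3·e^(−2.38667) = 1.80967 + 2.15855 + 0.701371 + 0.197863 + 0.275806 = 5.14326.
⟨E⟩ = Σ Eᵢ gᵢe^(−Eᵢ/kT) / Z = (1.50·1.80967 + 12.6·2.15855 + 21.8·0.701371 + 34.7·0.197863 + 35.8·0.275806) / 5.14326 = 12.04 meV.

12.04 meV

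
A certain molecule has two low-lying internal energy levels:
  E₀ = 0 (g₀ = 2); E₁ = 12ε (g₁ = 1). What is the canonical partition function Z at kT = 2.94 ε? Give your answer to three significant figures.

Z = 2.02

Eᵢ/kT = 0, 4.0816.
Z = Σ gᵢe^(−Eᵢ/kT) = 2·e^(−0) + 1·e^(−4.0816) = 2.0000 + 0.016880 = 2.0169.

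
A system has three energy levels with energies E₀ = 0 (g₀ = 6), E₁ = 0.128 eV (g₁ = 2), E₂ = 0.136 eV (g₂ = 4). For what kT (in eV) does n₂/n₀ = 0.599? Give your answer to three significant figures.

1.27 eV

n₂/n₀ = (g₂/g₀) exp[−(E₂−E₀)/kT] = 0.599.
⇒ (E₂−E₀)/kT = ln((4/6)/0.599) = ln(1.1130) = 0.10706.
kT = 0.136 eV / 0.10706 = 1.27 eV.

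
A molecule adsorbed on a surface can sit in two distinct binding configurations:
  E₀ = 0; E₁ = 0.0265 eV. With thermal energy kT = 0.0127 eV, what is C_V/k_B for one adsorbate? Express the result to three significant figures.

0.428

Eᵢ/kT = 0, 2.0866.
Z = Σ e^(−Eᵢ/kT) = e^(−0) + e^(−2.0866) = 1.0000 + 0.12411 = 1.1241.
⟨E⟩ = 0.0029258 eV, ⟨E²⟩ = 0.000077534 eV².
C_V/k_B = (⟨E²⟩ − ⟨E⟩²)/(kT)² = (0.000077534 − 0.0000085603)/0.00016129 = 0.428.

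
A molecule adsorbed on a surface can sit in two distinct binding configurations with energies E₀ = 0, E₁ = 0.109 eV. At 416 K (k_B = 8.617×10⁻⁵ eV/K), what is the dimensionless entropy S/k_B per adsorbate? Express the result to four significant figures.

0.1854

k_BT = 8.617×10⁻⁵ × 416 K = 0.0358467 eV.
Eᵢ/kT = 0, 3.04073.
Z = Σ e^(−Eᵢ/kT) = e^(−0) + e^(−3.04073) = 1.00000 + 0.0478000 = 1.04780.
⟨E⟩ = Σ EᵢPᵢ = 0.00497251 eV.
S/k_B = ln Z + ⟨E⟩/kT = ln(1.04780) + 0.00497251/0.0358467 = 0.0466927 + 0.138716 = 0.1854.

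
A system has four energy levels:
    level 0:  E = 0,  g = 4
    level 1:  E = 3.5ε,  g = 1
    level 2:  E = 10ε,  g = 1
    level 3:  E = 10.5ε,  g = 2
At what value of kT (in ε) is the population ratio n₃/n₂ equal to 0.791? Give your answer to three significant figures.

n₃/n₂ = (g₃/g₂) exp[−(E₃−E₂)/kT] = 0.791.
⇒ (E₃−E₂)/kT = ln((2/1)/0.791) = ln(2.5284) = 0.92759.
kT = 0.5ε / 0.92759 = 0.539 ε.

0.539 ε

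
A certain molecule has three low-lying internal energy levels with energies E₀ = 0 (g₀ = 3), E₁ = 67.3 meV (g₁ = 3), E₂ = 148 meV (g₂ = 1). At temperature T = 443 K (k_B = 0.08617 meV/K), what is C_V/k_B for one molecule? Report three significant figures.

0.462

k_BT = 0.08617 × 443 K = 38.173 meV.
Eᵢ/kT = 0, 1.7630, 3.8771.
Z = Σ gᵢe^(−Eᵢ/kT) = 3·e^(−0) + 3·e^(−1.7630) + 1·e^(−3.8771) = 3.0000 + 0.51459 + 0.020711 = 3.5353.
⟨E⟩ = 10.663 meV, ⟨E²⟩ = 787.59 meV².
C_V/k_B = (⟨E²⟩ − ⟨E⟩²)/(kT)² = (787.59 − 113.70)/1457.2 = 0.462.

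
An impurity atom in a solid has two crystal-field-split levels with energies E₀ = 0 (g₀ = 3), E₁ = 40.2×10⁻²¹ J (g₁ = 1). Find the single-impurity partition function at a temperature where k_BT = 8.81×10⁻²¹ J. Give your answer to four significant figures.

Z = 3.010

Eᵢ/kT = 0, 4.56300.
Z = Σ gᵢe^(−Eᵢ/kT) = 3·e^(−0) + 1·e^(−4.56300) = 3.00000 + 0.0104307 = 3.01043.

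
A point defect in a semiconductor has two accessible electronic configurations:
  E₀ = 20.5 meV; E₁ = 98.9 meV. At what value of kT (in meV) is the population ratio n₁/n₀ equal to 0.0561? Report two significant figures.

n₁/n₀ = exp[−(E₁−E₀)/kT] = 0.0561.
⇒ (E₁−E₀)/kT = ln(1/0.0561) = ln(17.83) = 2.881.
kT = 78.4 meV / 2.881 = 27 meV.

27 meV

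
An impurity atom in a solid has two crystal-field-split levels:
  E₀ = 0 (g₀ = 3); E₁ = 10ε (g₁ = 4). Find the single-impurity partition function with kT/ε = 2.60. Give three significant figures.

Eᵢ/kT = 0, 3.8462.
Z = Σ gᵢe^(−Eᵢ/kT) = 3·e^(−0) + 4·e^(−3.8462) = 3.0000 + 0.085443 = 3.0854.

Z = 3.09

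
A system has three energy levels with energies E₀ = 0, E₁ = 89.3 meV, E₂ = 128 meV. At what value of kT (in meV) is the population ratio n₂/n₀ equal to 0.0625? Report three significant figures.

n₂/n₀ = exp[−(E₂−E₀)/kT] = 0.0625.
⇒ (E₂−E₀)/kT = ln(1/0.0625) = ln(16.000) = 2.7726.
kT = 128 meV / 2.7726 = 46.2 meV.

46.2 meV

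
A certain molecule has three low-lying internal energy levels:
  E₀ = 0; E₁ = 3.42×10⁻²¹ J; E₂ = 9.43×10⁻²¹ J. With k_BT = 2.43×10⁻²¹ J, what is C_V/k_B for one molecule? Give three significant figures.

0.516

Eᵢ/kT = 0, 1.4074, 3.8807.
Z = Σ e^(−Eᵢ/kT) = e^(−0) + e^(−1.4074) + e^(−3.8807) = 1.0000 + 0.24478 + 0.020636 = 1.2654.
⟨E⟩ = 0.81535, ⟨E²⟩ = 3.7127.
C_V/k_B = (⟨E²⟩ − ⟨E⟩²)/(kT)² = (3.7127 − 0.66480)/5.9049 = 0.516.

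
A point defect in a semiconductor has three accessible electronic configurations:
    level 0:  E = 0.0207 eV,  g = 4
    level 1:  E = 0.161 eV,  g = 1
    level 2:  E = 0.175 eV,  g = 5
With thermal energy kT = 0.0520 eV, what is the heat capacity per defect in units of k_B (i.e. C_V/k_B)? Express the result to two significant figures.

0.59

Eᵢ/kT = 0.3981, 3.096, 3.365.
Z = Σ gᵢe^(−Eᵢ/kT) = 4·e^(−0.3981) + 1·e^(−3.096) + 5·e^(−3.365) = 2.686 + 0.04523 + 0.1728 = 2.904.
⟨E⟩ = 0.03207 eV, ⟨E²⟩ = 0.002622 eV².
C_V/k_B = (⟨E²⟩ − ⟨E⟩²)/(kT)² = (0.002622 − 0.001028)/0.002704 = 0.59.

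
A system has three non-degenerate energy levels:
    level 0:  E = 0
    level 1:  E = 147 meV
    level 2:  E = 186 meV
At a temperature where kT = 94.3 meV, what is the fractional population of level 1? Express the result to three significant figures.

Eᵢ/kT = 0, 1.5589, 1.9724.
Z = Σ e^(−Eᵢ/kT) = e^(−0) + e^(−1.5589) + e^(−1.9724) = 1.0000 + 0.21037 + 0.13912 = 1.3495.
P₁ = e^(−E₁/kT) / Z = 0.21037/1.3495 = 0.156.

0.156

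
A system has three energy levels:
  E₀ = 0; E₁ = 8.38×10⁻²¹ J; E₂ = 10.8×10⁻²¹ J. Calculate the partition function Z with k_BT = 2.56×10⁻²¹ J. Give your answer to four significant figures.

Z = 1.053

Eᵢ/kT = 0, 3.27344, 4.21875.
Z = Σ e^(−Eᵢ/kT) = e^(−0) + e^(−3.27344) + e^(−4.21875) = 1.00000 + 0.0378759 + 0.0147170 = 1.05259.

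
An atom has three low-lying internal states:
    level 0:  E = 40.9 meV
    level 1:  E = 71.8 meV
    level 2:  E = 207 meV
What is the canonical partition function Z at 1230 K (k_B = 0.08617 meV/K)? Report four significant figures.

Z = 1.330

k_BT = 0.08617 × 1230 K = 105.989 meV.
Eᵢ/kT = 0.385889, 0.677429, 1.95303.
Z = Σ e^(−Eᵢ/kT) = e^(−0.385889) + e^(−0.677429) + e^(−1.95303) = 0.679846 + 0.507921 + 0.141844 = 1.32961.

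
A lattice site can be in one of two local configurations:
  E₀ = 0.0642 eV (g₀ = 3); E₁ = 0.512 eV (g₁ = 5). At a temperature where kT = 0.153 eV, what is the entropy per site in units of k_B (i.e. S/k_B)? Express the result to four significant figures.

1.424

Eᵢ/kT = 0.419608, 3.34641.
Z = Σ gᵢe^(−Eᵢ/kT) = 3·e^(−0.419608) + 5·e^(−3.34641) = 1.97191 + 0.176053 = 2.14796.
⟨E⟩ = Σ EᵢPᵢ = 0.100903 eV.
S/k_B = ln Z + ⟨E⟩/kT = ln(2.14796) + 0.100903/0.153 = 0.764519 + 0.659497 = 1.424.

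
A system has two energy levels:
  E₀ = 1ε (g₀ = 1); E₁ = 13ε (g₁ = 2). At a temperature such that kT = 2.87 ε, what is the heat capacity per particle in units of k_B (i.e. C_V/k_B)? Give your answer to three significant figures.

Eᵢ/kT = 0.34843, 4.5296.
Z = Σ gᵢe^(−Eᵢ/kT) = 1·e^(−0.34843) + 2·e^(−4.5296) = 0.70580 + 0.021570 = 0.72737.
⟨E⟩ = 1.3559 ε, ⟨E²⟩ = 5.9820 ε².
C_V/k_B = (⟨E²⟩ − ⟨E⟩²)/(kT)² = (5.9820 − 1.8385)/8.2369 = 0.503.

0.503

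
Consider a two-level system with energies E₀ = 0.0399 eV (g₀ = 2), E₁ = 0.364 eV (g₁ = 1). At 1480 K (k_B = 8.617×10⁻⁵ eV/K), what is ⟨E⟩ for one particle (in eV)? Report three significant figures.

k_BT = 8.617×10⁻⁵ × 1480 K = 0.12753 eV.
Eᵢ/kT = 0.31287, 2.8542.
Z = Σ gᵢe^(−Eᵢ/kT) = 2·e^(−0.31287) + 1·e^(−2.8542) = 1.4627 + 0.057602 = 1.5203.
⟨E⟩ = Σ Eᵢ gᵢe^(−Eᵢ/kT) / Z = (0.0399·1.4627 + 0.364·0.057602) / 1.5203 = 0.0522 eV.

0.0522 eV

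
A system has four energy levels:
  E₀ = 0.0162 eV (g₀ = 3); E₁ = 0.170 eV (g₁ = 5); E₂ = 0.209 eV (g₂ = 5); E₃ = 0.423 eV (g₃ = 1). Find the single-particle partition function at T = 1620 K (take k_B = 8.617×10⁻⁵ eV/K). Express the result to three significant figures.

Z = 5.32

k_BT = 8.617×10⁻⁵ × 1620 K = 0.13960 eV.
Eᵢ/kT = 0.11605, 1.2178, 1.4971, 3.0301.
Z = Σ gᵢe^(−Eᵢ/kT) = 3·e^(−0.11605) + 5·e^(−1.2178) + 5·e^(−1.4971) + 1·e^(−3.0301) = 2.6713 + 1.4794 + 1.1189 + 0.048311 = 5.3179.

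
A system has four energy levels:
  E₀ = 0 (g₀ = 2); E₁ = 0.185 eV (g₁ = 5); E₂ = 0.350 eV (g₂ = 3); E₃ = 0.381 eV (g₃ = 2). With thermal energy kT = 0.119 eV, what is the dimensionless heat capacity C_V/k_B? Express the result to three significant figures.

Eᵢ/kT = 0, 1.5546, 2.9412, 3.2017.
Z = Σ gᵢe^(−Eᵢ/kT) = 2·e^(−0) + 5·e^(−1.5546) + 3·e^(−2.9412) + 2·e^(−3.2017) = 2.0000 + 1.0564 + 0.15841 + 0.081386 = 3.2962.
⟨E⟩ = 0.085518 eV, ⟨E²⟩ = 0.020440 eV².
C_V/k_B = (⟨E²⟩ − ⟨E⟩²)/(kT)² = (0.020440 − 0.0073133)/0.014161 = 0.927.

0.927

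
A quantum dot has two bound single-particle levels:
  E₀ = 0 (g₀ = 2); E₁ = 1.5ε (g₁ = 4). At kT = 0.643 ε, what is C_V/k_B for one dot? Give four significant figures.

0.7407

Eᵢ/kT = 0, 2.33281.
Z = Σ gᵢe^(−Eᵢ/kT) = 2·e^(−0) + 4·e^(−2.33281) = 2.00000 + 0.388091 = 2.38809.
⟨E⟩ = 0.243767 ε, ⟨E²⟩ = 0.365650 ε².
C_V/k_B = (⟨E²⟩ − ⟨E⟩²)/(kT)² = (0.365650 − 0.0594224)/0.413449 = 0.7407.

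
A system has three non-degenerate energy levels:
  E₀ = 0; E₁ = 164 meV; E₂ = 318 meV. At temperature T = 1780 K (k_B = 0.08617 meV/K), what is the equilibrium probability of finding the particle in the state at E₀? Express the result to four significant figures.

k_BT = 0.08617 × 1780 K = 153.383 meV.
Eᵢ/kT = 0, 1.06922, 2.07324.
Z = Σ e^(−Eᵢ/kT) = e^(−0) + e^(−1.06922) + e^(−2.07324) = 1.00000 + 0.343276 + 0.125778 = 1.46905.
P₀ = e^(−E₀/kT) / Z = 1.00000/1.46905 = 0.6807.

0.6807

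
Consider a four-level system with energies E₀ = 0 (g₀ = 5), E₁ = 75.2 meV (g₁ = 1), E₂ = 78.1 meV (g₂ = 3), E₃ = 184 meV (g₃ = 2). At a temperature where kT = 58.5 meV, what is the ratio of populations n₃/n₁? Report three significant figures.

n₃/n₁ = (g₃/g₁) exp[−(E₃−E₁)/kT] = (2/1) × exp(−(108.8 meV)/(58.5 meV)) = (2/1) × exp(-1.8598) = 0.311.

0.311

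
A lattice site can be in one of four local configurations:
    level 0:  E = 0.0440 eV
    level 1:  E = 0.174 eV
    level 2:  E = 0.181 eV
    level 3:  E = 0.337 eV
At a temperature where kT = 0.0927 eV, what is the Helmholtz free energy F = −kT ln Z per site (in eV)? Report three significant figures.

0.00540 eV

Eᵢ/kT = 0.47465, 1.8770, 1.9525, 3.6354.
Z = Σ e^(−Eᵢ/kT) = e^(−0.47465) + e^(−1.8770) + e^(−1.9525) + e^(−3.6354) = 0.62210 + 0.15305 + 0.14192 + 0.026373 = 0.94344.
F = −kT ln Z = −0.0927 × ln(0.94344) = −0.0927 × -0.058223 = 0.00540 eV.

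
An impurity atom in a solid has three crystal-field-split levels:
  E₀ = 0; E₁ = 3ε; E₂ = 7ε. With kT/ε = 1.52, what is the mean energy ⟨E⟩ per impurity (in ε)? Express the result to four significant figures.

Eᵢ/kT = 0, 1.97368, 4.60526.
Z = Σ e^(−Eᵢ/kT) = e^(−0) + e^(−1.97368) + e^(−4.60526) = 1.00000 + 0.138945 + 0.00999910 = 1.14894.
⟨E⟩ = Σ Eᵢ e^(−Eᵢ/kT) / Z = (0·1.00000 + 3·0.138945 + 7·0.00999910) / 1.14894 = 0.4237 ε.

0.4237 ε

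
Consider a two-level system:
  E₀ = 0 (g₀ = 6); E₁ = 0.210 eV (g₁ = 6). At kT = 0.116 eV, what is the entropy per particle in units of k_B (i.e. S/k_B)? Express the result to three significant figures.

Eᵢ/kT = 0, 1.8103.
Z = Σ gᵢe^(−Eᵢ/kT) = 6·e^(−0) + 6·e^(−1.8103) = 6.0000 + 0.98163 = 6.9816.
⟨E⟩ = Σ EᵢPᵢ = 0.029527 eV.
S/k_B = ln Z + ⟨E⟩/kT = ln(6.9816) + 0.029527/0.116 = 1.9433 + 0.25454 = 2.20.

2.20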